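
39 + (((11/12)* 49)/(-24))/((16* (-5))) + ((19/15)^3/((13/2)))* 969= 341.99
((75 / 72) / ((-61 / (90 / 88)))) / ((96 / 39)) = -4875 / 687104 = -0.01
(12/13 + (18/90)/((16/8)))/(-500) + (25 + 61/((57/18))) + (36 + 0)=99122473/1235000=80.26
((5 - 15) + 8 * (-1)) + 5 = -13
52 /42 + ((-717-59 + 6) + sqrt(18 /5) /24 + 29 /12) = -64373 /84 + sqrt(10) /40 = -766.27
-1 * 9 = -9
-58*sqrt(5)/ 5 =-25.94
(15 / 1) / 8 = 15 / 8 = 1.88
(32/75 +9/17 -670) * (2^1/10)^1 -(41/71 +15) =-149.39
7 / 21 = 1 / 3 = 0.33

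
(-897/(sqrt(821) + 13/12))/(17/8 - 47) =-1119456/42381745 + 1033344*sqrt(821)/42381745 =0.67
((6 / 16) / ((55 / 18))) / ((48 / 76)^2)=1083 / 3520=0.31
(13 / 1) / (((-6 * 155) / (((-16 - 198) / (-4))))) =-1391 / 1860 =-0.75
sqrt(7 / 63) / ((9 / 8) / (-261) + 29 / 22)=2552 / 10059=0.25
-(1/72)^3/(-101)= 1/37698048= 0.00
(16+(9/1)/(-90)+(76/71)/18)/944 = 101981/6032160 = 0.02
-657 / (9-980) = 657 / 971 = 0.68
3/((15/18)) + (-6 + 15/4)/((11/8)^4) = 217458/73205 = 2.97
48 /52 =12 /13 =0.92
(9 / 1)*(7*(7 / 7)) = 63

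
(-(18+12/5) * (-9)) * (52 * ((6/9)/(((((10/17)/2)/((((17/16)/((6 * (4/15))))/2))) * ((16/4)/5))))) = 574821/64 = 8981.58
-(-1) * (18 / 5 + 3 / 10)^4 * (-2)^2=2313441 / 2500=925.38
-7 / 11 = -0.64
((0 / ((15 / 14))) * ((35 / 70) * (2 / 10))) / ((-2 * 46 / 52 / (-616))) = 0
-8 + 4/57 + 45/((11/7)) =12983/627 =20.71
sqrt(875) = 5 * sqrt(35) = 29.58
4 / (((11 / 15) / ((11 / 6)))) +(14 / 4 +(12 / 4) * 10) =87 / 2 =43.50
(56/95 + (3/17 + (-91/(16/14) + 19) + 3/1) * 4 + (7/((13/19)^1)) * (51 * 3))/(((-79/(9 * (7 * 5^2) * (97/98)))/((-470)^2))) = -13524019928989875/2322047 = -5824180100.14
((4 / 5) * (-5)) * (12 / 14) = -24 / 7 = -3.43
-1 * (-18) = 18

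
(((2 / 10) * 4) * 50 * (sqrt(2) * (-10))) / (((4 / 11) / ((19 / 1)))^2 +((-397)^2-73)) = -1092025 * sqrt(2) / 430083127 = -0.00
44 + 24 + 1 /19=1293 /19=68.05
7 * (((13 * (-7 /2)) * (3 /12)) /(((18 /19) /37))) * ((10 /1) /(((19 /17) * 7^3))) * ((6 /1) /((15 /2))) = -8177 /126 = -64.90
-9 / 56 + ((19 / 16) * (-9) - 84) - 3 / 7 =-10671 / 112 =-95.28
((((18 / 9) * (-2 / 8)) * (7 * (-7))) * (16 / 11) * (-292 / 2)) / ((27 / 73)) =-4177936 / 297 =-14067.12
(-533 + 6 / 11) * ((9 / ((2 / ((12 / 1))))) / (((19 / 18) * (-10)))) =2846502 / 1045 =2723.93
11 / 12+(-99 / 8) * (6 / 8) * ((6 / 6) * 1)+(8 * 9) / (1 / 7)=47581 / 96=495.64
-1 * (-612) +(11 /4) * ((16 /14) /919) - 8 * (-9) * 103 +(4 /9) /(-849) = 394612893854 /49154553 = 8028.00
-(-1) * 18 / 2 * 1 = 9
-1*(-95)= 95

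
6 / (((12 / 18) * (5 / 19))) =171 / 5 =34.20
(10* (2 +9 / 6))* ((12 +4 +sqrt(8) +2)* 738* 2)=103320* sqrt(2) +929880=1075996.55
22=22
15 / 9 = 5 / 3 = 1.67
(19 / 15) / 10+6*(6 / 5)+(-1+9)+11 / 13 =31537 / 1950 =16.17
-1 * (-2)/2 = 1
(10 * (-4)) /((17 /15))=-35.29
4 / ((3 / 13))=52 / 3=17.33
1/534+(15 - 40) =-25.00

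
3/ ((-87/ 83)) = -83/ 29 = -2.86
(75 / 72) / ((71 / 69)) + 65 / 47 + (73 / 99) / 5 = 33601583 / 13214520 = 2.54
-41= -41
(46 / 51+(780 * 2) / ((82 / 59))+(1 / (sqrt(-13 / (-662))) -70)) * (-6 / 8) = -550634 / 697 -3 * sqrt(8606) / 52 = -795.36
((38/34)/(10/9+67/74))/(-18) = -703/22831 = -0.03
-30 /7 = -4.29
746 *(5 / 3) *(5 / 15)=3730 / 9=414.44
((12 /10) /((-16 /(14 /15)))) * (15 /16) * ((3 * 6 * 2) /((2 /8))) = -189 /20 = -9.45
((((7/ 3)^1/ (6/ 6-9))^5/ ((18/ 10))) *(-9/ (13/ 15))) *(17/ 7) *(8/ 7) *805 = 117348875/ 4313088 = 27.21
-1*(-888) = 888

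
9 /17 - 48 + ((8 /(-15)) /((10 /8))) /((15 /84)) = -317857 /6375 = -49.86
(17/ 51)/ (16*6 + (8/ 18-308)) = -0.00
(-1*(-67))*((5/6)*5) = 1675/6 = 279.17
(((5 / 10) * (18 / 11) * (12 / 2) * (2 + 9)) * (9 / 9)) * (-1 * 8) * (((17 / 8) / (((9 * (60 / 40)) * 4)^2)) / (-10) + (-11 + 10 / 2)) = 1399697 / 540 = 2592.03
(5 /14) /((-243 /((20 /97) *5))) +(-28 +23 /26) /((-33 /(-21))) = -814331695 /47189142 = -17.26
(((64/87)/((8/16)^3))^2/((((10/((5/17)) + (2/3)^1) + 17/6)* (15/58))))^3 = 1152921504606846976/25315067478515625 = 45.54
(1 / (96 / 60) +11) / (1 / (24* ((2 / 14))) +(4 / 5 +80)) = 1395 / 9731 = 0.14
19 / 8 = 2.38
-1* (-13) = 13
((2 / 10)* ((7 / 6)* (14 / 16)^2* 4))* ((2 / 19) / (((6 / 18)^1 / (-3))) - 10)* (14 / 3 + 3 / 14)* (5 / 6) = -130585 / 4104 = -31.82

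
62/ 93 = 2/ 3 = 0.67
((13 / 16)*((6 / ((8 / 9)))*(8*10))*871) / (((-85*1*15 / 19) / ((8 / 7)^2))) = -30979728 / 4165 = -7438.11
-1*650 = -650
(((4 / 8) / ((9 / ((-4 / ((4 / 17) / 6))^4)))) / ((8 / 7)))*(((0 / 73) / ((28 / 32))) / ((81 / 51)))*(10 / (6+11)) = 0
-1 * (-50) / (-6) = -8.33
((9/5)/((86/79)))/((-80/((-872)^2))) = -16894782/1075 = -15716.08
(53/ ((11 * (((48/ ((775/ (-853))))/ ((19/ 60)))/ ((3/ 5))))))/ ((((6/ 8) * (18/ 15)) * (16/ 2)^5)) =-156085/ 265647292416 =-0.00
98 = 98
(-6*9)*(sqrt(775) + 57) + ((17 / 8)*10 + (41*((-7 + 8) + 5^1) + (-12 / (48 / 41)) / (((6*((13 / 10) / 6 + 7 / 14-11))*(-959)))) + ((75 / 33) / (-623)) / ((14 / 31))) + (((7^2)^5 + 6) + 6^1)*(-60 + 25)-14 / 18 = -1443230140870099886545 / 145977863724-270*sqrt(31) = -9886638449.83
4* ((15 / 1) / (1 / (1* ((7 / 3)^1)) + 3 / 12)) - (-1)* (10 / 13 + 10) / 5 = 22372 / 247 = 90.57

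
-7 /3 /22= -7 /66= -0.11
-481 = -481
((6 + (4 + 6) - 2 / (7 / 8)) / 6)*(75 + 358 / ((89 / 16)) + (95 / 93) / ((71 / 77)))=1320768704 / 4113669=321.07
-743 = -743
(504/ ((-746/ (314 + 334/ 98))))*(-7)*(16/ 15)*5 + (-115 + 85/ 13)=38294358/ 4849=7897.37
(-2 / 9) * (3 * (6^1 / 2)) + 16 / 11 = -6 / 11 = -0.55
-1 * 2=-2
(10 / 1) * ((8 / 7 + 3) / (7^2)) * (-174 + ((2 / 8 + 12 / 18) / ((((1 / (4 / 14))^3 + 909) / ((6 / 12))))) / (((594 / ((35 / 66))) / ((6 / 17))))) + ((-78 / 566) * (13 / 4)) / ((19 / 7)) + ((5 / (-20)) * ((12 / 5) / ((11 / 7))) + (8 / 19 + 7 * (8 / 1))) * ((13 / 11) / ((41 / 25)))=-8204598518660959937 / 76753328538727764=-106.90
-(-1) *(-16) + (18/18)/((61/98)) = -878/61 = -14.39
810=810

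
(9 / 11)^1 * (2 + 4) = 54 / 11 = 4.91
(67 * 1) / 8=67 / 8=8.38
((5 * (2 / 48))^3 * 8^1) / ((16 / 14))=875 / 13824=0.06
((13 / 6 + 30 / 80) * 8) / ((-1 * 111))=-61 / 333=-0.18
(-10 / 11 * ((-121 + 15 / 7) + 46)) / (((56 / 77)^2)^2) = 1697025 / 7168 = 236.75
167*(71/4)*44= 130427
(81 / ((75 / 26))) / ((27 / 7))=182 / 25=7.28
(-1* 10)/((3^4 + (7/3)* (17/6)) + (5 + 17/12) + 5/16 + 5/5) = -1440/13729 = -0.10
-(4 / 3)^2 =-16 / 9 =-1.78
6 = 6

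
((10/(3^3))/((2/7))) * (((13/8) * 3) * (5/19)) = 2275/1368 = 1.66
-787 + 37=-750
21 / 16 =1.31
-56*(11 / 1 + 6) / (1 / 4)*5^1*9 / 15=-11424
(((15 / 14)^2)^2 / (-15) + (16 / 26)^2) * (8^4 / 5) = 483391744 / 2028845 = 238.26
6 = 6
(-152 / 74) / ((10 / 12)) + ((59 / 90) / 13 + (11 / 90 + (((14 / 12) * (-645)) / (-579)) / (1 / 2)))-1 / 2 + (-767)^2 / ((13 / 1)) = 75617169137 / 1670994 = 45252.81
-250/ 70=-25/ 7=-3.57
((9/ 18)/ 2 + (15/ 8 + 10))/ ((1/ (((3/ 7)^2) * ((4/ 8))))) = 873/ 784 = 1.11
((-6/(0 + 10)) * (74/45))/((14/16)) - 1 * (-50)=25658/525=48.87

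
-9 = -9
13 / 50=0.26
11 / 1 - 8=3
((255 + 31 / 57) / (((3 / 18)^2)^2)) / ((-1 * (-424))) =786564 / 1007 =781.10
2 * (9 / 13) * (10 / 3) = 60 / 13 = 4.62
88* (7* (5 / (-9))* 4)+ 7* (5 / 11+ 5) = -1330.71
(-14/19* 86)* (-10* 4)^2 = -1926400/19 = -101389.47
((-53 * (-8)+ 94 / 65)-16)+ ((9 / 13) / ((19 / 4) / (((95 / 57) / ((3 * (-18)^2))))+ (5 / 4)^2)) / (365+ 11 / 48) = 103457706081994 / 252677195615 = 409.45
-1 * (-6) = 6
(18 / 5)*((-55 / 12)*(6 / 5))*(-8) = 158.40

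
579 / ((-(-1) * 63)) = 193 / 21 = 9.19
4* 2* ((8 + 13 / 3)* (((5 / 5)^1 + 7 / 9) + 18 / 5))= 71632 / 135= 530.61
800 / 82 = 400 / 41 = 9.76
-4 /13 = -0.31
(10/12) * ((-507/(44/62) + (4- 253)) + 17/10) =-26447/33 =-801.42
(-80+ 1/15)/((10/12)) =-2398/25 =-95.92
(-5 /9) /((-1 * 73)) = 5 /657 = 0.01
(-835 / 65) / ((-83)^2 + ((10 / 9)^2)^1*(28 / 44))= -148797 / 79804387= -0.00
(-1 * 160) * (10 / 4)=-400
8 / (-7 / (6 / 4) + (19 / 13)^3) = -52728 / 10181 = -5.18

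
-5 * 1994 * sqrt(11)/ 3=-11022.25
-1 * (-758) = 758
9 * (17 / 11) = 153 / 11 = 13.91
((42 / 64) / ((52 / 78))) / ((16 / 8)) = 63 / 128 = 0.49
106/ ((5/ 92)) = 9752/ 5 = 1950.40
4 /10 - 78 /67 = -256 /335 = -0.76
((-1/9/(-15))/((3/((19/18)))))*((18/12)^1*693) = 1463/540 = 2.71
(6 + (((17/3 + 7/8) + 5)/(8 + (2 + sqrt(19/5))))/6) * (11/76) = 2361887/2632032 - 3047 * sqrt(95)/5264064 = 0.89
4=4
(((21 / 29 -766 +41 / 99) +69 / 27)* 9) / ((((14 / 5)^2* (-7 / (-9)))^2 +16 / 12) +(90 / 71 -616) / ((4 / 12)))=7866580831875 / 2070403941034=3.80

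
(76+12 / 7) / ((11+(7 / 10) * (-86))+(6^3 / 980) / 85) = -202300 / 128067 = -1.58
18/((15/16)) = 96/5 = 19.20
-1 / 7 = -0.14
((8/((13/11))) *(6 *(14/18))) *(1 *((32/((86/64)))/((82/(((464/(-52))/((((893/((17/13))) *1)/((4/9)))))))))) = -4975624192/93389401521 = -0.05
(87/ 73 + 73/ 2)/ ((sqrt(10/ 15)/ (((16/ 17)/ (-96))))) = -0.45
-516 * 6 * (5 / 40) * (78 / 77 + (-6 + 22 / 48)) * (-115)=-124154115 / 616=-201548.89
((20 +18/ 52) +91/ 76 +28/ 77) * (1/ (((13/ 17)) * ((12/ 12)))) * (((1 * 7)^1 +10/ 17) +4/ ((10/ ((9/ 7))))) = 1147817427/ 4944940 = 232.12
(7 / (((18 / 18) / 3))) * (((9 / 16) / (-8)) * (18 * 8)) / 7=-243 / 8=-30.38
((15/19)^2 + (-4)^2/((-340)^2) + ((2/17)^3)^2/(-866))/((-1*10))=-29401560812449/471626977887125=-0.06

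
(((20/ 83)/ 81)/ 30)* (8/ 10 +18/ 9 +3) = 58/ 100845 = 0.00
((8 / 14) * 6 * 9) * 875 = 27000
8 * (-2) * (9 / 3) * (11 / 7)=-75.43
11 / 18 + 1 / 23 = 271 / 414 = 0.65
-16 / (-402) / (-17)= -8 / 3417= -0.00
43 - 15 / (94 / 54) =1616 / 47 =34.38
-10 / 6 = -5 / 3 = -1.67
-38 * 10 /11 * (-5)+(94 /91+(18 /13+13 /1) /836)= 13220293 /76076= 173.78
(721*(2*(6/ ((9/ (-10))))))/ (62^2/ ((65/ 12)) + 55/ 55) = -267800/ 19797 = -13.53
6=6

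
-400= -400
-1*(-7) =7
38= 38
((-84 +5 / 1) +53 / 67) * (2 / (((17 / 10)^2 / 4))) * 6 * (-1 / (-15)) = -1676800 / 19363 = -86.60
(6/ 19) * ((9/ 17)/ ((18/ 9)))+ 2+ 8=3257/ 323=10.08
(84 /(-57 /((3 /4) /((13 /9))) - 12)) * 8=-756 /137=-5.52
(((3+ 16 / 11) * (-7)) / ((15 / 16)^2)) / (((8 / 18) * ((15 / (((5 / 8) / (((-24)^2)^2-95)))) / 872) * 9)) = -6976 / 7179975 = -0.00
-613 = -613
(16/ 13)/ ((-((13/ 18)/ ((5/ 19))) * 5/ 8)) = -2304/ 3211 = -0.72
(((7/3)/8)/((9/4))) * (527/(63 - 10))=3689/2862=1.29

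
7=7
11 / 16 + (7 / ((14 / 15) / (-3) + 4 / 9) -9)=707 / 16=44.19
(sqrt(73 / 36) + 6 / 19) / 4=3 / 38 + sqrt(73) / 24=0.43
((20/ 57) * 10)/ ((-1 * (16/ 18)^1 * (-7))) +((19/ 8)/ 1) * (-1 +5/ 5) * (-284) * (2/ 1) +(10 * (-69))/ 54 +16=4532/ 1197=3.79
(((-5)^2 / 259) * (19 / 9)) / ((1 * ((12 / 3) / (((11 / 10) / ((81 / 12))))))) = 1045 / 125874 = 0.01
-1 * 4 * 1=-4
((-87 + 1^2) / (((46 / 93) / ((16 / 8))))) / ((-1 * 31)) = 11.22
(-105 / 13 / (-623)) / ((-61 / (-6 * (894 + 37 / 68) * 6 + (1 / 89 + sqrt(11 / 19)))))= 730860180 / 106783001-15 * sqrt(209) / 1340963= 6.84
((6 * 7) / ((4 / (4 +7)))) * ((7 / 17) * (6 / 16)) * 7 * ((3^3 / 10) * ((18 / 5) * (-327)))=-2698257177 / 6800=-396802.53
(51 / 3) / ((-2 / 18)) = -153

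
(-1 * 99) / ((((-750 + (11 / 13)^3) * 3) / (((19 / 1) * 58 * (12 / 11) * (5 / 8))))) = 54474615 / 1646419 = 33.09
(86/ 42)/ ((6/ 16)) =344/ 63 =5.46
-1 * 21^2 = -441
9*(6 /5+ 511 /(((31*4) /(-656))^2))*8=4948203312 /4805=1029802.98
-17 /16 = -1.06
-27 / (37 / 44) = -32.11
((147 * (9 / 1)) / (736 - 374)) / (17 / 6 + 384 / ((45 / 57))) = 19845 / 2656537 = 0.01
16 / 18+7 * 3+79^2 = 56366 / 9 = 6262.89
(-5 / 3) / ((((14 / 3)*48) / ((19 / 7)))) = -95 / 4704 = -0.02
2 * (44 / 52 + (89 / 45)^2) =250496 / 26325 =9.52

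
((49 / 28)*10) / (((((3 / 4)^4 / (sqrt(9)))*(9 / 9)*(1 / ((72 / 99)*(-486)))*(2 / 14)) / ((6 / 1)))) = -2463185.45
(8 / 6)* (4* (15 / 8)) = 10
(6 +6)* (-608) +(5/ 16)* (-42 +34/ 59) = -7308.94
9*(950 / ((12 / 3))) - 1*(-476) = 5227 / 2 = 2613.50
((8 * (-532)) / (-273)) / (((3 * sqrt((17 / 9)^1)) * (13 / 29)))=17632 * sqrt(17) / 8619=8.43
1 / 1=1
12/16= 3/4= 0.75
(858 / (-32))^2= 184041 / 256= 718.91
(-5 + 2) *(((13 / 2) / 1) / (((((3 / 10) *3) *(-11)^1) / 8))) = 520 / 33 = 15.76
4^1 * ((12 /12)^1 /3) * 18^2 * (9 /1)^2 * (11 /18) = 21384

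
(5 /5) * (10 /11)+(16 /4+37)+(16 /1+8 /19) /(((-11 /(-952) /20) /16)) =95056439 /209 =454815.50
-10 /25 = -2 /5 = -0.40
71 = 71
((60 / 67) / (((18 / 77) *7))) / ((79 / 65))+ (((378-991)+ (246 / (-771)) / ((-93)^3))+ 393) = -240224196418064 / 1094167631457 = -219.55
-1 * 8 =-8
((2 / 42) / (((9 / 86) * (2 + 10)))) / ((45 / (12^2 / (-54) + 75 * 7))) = 67381 / 153090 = 0.44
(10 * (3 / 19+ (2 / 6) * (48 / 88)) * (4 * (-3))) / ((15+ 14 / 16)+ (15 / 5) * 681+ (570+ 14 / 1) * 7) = -13632 / 2055515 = -0.01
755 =755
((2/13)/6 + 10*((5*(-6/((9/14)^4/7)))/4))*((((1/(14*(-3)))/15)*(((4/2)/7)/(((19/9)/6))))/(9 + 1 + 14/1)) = 87395671/529385220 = 0.17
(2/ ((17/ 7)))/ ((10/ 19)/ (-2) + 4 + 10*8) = 266/ 27047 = 0.01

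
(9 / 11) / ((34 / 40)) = 180 / 187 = 0.96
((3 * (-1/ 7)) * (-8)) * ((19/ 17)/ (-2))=-228/ 119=-1.92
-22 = -22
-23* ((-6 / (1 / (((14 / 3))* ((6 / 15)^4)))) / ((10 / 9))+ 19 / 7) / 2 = -1041049 / 43750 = -23.80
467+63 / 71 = 33220 / 71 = 467.89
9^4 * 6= 39366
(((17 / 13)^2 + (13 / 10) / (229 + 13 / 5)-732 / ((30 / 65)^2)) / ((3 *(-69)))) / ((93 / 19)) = 274646653 / 81020628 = 3.39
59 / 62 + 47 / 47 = 121 / 62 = 1.95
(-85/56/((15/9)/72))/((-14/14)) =459/7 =65.57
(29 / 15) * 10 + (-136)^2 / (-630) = -3158 / 315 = -10.03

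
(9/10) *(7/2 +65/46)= 1017/230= 4.42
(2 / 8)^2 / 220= 1 / 3520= 0.00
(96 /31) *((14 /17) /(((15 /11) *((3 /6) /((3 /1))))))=29568 /2635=11.22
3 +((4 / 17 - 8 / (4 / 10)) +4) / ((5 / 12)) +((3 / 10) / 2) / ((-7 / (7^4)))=-29337 / 340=-86.29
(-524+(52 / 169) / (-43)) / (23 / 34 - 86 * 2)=1991856 / 651235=3.06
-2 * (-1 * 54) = 108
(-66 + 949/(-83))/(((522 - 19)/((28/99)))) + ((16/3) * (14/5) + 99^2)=202852773583/20665755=9815.89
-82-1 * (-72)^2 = -5266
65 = 65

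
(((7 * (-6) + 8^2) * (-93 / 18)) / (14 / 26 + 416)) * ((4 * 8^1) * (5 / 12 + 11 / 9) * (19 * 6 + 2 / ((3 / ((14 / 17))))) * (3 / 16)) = -763978787 / 2485485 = -307.38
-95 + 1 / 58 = -5509 / 58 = -94.98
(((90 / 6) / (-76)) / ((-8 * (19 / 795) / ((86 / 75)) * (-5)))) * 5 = -6837 / 5776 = -1.18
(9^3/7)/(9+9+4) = 729/154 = 4.73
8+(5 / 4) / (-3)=91 / 12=7.58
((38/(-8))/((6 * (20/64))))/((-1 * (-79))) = -38/1185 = -0.03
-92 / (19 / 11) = -1012 / 19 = -53.26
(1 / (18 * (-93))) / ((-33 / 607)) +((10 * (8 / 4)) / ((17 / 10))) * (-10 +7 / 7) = -99425281 / 939114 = -105.87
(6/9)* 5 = 10/3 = 3.33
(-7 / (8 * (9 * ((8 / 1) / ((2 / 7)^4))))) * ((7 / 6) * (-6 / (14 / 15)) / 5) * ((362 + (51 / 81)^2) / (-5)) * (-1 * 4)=37741 / 1071630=0.04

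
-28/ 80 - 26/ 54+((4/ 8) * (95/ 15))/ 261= -4277/ 5220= -0.82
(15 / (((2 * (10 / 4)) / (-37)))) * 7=-777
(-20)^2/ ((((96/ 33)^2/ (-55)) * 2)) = -166375/ 128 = -1299.80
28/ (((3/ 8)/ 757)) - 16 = 169520/ 3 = 56506.67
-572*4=-2288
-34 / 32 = -17 / 16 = -1.06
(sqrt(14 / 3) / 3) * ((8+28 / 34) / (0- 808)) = -0.01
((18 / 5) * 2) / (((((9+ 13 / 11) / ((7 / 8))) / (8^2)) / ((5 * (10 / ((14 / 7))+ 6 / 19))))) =19998 / 19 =1052.53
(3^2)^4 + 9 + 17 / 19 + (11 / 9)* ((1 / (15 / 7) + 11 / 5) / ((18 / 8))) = 30344509 / 4617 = 6572.34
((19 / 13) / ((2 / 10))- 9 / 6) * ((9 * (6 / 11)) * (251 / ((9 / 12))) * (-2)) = -2728872 / 143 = -19083.02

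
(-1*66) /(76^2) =-33 /2888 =-0.01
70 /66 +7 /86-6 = -13787 /2838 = -4.86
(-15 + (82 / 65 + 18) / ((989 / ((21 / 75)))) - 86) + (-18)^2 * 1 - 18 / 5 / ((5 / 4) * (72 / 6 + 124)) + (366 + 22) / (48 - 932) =6080189673 / 27321125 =222.55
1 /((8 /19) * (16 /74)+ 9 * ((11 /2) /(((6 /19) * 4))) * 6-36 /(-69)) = 129352 /30493153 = 0.00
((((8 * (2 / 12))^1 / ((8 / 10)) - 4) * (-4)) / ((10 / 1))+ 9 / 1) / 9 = 149 / 135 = 1.10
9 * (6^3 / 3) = 648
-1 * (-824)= 824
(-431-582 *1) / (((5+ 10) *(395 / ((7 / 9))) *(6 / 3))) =-7091 / 106650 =-0.07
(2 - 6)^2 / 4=4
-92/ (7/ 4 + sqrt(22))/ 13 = 2576/ 3939 - 1472 * sqrt(22)/ 3939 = -1.10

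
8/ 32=1/ 4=0.25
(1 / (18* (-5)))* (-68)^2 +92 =1828 / 45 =40.62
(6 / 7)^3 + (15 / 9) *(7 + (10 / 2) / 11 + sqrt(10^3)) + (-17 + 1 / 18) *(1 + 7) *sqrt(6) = -1220 *sqrt(6) / 9 + 147758 / 11319 + 50 *sqrt(10) / 3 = -266.28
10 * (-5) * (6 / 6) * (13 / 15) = -130 / 3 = -43.33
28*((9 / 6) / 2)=21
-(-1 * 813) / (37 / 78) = 63414 / 37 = 1713.89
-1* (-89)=89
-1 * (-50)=50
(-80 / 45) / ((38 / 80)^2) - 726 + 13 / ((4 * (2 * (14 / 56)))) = -4726511 / 6498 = -727.38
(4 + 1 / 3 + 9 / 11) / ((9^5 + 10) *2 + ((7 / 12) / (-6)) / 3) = 720 / 16508723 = 0.00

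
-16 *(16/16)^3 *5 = -80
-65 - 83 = -148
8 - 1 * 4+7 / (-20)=73 / 20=3.65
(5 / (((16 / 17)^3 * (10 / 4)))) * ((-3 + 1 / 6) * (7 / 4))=-584647 / 49152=-11.89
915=915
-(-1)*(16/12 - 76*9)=-682.67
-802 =-802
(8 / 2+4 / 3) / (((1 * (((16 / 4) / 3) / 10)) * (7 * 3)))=1.90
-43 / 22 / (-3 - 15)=43 / 396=0.11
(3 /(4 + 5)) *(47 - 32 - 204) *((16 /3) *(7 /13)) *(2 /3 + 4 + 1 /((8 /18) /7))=-48020 /13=-3693.85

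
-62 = -62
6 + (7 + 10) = 23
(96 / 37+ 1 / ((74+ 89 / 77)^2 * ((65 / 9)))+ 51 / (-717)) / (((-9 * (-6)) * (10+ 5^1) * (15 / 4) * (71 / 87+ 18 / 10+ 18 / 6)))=313045103728076 / 2116196185058516925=0.00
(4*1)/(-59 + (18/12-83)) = -8/281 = -0.03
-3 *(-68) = 204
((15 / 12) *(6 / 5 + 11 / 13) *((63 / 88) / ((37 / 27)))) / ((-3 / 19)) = -8.46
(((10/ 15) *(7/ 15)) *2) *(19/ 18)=266/ 405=0.66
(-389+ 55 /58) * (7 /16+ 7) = -2886.13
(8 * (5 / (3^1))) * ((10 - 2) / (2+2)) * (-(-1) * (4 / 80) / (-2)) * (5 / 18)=-5 / 27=-0.19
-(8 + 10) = -18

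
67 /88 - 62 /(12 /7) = -9347 /264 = -35.41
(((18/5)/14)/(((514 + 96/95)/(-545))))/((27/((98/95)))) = -763/73389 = -0.01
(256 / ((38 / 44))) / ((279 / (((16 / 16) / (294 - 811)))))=-512 / 249147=-0.00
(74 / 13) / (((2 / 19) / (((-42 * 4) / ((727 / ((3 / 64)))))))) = -44289 / 75608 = -0.59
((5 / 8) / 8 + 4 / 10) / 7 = 153 / 2240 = 0.07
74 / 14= 37 / 7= 5.29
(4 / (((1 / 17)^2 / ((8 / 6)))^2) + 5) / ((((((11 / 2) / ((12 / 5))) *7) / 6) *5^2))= 12218032 / 1375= 8885.84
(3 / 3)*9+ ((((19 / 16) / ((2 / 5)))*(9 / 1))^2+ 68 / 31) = 725.09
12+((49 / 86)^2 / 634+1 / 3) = 173502571 / 14067192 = 12.33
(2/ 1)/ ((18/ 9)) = 1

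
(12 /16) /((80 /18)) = 27 /160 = 0.17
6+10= 16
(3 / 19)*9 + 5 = 122 / 19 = 6.42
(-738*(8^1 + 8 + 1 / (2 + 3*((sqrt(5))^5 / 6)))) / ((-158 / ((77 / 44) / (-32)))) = -16058511 / 3929776 - 64575*sqrt(5) / 15719104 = -4.10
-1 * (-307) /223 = 307 /223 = 1.38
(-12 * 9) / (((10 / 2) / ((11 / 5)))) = -1188 / 25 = -47.52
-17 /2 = -8.50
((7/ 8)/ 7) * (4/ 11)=1/ 22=0.05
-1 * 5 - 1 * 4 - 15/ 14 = -141/ 14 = -10.07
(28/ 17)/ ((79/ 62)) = 1736/ 1343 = 1.29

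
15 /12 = 5 /4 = 1.25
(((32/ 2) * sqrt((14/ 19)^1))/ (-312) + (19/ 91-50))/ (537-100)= -197/ 1729-2 * sqrt(266)/ 323817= -0.11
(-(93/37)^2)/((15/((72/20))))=-51894/34225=-1.52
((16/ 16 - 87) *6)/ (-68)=129/ 17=7.59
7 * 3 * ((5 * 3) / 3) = 105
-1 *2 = -2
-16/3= -5.33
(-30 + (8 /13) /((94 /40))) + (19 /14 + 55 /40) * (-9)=-1858867 /34216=-54.33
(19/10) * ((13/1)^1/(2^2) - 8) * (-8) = 361/5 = 72.20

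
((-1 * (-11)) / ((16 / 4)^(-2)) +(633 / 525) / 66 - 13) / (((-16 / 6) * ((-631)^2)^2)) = -1882861 / 4882791203166800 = -0.00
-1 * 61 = -61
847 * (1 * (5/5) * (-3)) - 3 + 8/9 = -22888/9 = -2543.11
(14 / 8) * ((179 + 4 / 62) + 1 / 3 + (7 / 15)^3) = 314.12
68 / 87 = 0.78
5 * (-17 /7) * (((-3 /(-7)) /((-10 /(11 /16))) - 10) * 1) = 190961 /1568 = 121.79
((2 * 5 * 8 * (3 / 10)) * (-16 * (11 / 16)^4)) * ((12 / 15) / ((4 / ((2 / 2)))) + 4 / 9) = -424589 / 7680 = -55.29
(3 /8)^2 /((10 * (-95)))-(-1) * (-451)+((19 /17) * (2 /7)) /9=-29365376039 /65116800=-450.96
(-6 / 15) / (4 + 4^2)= -1 / 50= -0.02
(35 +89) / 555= 124 / 555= 0.22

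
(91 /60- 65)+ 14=-2969 /60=-49.48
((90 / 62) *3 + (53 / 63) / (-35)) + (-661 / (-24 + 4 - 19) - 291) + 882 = 612.28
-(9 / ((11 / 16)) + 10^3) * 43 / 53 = -479192 / 583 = -821.94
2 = 2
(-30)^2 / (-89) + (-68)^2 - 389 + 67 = 381978 / 89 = 4291.89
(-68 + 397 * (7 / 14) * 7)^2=1746362.25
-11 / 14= -0.79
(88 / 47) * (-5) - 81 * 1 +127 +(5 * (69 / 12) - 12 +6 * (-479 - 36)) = -570883 / 188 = -3036.61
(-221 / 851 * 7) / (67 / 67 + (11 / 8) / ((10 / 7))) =-0.93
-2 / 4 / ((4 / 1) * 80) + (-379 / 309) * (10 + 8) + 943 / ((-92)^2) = -33306729 / 1516160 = -21.97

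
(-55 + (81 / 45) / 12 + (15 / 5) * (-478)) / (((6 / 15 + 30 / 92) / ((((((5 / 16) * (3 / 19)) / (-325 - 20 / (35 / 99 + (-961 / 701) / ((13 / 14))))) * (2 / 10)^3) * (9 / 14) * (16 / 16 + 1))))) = 2675962899621 / 789895085564000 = 0.00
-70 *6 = -420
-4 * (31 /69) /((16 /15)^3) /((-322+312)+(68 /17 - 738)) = 0.00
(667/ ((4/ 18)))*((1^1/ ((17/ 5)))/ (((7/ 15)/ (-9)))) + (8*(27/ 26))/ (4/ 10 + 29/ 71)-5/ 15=-6475404149/ 380562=-17015.37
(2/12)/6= 1/36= 0.03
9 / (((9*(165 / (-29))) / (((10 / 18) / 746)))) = -29 / 221562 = -0.00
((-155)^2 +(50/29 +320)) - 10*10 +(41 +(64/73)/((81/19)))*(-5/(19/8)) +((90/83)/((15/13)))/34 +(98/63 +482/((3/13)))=120675616518976/4597126893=26250.23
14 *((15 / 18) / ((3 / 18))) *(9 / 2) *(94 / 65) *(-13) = -5922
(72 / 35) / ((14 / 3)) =108 / 245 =0.44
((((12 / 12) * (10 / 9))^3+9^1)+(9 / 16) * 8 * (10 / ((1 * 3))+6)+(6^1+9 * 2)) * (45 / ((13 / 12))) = 1113500 / 351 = 3172.36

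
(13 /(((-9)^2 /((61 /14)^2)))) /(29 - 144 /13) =628849 /3699108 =0.17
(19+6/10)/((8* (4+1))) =0.49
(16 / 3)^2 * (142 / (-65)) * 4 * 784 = -113999872 / 585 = -194871.58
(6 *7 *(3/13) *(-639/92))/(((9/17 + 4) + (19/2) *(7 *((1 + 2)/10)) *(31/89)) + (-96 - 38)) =609088410/1108544593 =0.55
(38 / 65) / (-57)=-2 / 195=-0.01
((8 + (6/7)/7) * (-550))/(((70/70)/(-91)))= 2845700/7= 406528.57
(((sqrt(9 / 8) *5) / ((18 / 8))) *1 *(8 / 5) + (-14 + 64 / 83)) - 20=-2758 / 83 + 8 *sqrt(2) / 3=-29.46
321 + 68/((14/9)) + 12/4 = 2574/7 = 367.71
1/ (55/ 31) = 31/ 55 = 0.56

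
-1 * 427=-427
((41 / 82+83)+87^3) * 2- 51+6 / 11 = 14488348 / 11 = 1317122.55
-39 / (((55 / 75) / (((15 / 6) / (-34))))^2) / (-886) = 219375 / 495720544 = 0.00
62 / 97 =0.64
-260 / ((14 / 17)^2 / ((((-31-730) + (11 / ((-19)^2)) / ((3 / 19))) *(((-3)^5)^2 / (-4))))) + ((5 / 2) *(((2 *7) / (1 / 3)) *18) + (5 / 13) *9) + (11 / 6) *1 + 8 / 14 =-156335022982358 / 36309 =-4305682419.85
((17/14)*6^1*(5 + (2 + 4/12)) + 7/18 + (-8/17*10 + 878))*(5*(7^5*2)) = 23840405365/153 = 155819642.91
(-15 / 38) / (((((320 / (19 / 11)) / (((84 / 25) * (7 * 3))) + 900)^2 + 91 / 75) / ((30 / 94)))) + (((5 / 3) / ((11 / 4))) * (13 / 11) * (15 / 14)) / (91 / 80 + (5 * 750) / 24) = 6989687597476175459125 / 1433546645224757421052926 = 0.00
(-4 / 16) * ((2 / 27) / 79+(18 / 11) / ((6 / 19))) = -121603 / 93852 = -1.30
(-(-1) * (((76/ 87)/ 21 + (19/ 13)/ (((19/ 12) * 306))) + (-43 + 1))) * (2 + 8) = -169402000/ 403767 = -419.55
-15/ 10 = -3/ 2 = -1.50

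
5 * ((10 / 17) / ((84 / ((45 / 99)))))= 125 / 7854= 0.02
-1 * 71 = -71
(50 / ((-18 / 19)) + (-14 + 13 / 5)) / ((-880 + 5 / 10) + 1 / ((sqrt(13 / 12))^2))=75088 / 1027935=0.07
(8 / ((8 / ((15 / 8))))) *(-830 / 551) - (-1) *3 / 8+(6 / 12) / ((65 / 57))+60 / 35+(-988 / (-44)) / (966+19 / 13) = -0.27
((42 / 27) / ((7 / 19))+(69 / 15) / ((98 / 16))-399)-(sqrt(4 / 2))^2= -873239 / 2205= -396.03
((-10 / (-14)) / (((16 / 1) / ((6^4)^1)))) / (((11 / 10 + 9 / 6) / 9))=18225 / 91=200.27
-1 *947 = -947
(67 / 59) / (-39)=-67 / 2301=-0.03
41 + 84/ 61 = 2585/ 61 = 42.38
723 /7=103.29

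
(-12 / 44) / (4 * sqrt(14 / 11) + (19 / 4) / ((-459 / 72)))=-7803 * sqrt(154) / 1558535 - 2907 / 283370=-0.07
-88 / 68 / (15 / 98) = -8.45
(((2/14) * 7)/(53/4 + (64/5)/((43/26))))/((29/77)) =6020/47589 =0.13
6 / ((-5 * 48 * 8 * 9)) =-1 / 2880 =-0.00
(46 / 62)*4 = 92 / 31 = 2.97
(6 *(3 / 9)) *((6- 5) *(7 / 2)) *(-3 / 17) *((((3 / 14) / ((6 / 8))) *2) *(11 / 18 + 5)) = -202 / 51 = -3.96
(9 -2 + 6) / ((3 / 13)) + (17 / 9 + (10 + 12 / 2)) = 668 / 9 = 74.22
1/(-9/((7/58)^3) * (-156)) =343/273937248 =0.00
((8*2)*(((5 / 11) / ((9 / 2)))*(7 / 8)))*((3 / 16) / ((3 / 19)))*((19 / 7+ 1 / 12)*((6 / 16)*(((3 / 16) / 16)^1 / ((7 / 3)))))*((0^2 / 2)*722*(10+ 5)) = 0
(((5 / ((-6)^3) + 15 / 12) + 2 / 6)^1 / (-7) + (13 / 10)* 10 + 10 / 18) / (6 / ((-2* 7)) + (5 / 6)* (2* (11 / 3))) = 2.35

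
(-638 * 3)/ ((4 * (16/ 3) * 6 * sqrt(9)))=-319/ 64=-4.98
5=5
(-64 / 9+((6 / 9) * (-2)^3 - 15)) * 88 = -21736 / 9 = -2415.11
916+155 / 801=733871 / 801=916.19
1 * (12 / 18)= 2 / 3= 0.67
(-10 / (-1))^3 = 1000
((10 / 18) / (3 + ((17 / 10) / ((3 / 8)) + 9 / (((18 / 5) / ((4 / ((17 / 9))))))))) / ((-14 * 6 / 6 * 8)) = -425 / 1099056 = -0.00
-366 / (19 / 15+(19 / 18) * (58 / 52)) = -856440 / 5719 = -149.75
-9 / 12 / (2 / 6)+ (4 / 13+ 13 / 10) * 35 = 2809 / 52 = 54.02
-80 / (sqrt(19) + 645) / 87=-0.00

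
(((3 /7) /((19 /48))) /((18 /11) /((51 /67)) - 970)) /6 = -1122 /6017851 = -0.00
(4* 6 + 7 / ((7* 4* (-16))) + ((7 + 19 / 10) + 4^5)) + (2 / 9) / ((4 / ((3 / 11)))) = 11160859 / 10560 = 1056.90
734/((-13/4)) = -2936/13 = -225.85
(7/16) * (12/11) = 21/44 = 0.48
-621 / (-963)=69 / 107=0.64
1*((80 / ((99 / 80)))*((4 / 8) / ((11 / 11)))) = 3200 / 99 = 32.32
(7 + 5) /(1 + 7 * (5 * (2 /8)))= 16 /13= 1.23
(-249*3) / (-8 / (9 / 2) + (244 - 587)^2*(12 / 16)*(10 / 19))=-255474 / 15882007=-0.02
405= 405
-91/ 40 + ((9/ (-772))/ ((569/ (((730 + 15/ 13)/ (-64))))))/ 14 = -58200825203/ 25582968320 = -2.27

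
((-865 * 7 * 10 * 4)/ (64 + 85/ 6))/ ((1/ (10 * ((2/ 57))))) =-1384000/ 1273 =-1087.20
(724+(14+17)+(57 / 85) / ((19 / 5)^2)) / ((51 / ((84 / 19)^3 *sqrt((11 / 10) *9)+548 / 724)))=33411560 / 2981613+14454865152 *sqrt(110) / 37662769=4036.50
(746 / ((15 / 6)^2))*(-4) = -11936 / 25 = -477.44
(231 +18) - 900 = -651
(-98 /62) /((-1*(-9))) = -0.18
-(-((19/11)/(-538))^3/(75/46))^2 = -24887271049/60410481935136613761690000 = -0.00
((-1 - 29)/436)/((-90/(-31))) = -31/1308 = -0.02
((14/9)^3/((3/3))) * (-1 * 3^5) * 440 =-1207360/3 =-402453.33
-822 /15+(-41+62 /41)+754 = 135241 /205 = 659.71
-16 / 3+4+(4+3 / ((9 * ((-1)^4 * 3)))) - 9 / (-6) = 77 / 18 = 4.28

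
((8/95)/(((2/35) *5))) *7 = 196/95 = 2.06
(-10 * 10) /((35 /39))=-780 /7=-111.43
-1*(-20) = 20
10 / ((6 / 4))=6.67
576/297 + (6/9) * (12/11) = 2.67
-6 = -6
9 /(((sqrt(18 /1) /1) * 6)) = sqrt(2) /4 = 0.35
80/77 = 1.04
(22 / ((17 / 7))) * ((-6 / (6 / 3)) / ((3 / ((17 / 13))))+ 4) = 5390 / 221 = 24.39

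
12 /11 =1.09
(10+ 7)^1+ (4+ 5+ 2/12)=157/6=26.17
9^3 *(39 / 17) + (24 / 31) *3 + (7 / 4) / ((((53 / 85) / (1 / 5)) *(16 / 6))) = 1497052299 / 893792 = 1674.94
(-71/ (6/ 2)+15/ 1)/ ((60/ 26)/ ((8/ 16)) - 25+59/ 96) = 10816/ 24673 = 0.44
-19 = -19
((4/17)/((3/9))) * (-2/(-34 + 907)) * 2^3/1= -64/4947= -0.01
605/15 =121/3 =40.33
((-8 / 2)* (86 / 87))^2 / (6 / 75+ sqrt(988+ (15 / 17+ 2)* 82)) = -50292800 / 49231357029+ 36980000* sqrt(353838) / 49231357029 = 0.45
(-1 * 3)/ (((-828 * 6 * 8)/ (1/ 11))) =1/ 145728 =0.00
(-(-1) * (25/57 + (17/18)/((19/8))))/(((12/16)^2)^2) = 36608/13851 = 2.64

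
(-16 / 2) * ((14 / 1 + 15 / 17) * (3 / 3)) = -2024 / 17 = -119.06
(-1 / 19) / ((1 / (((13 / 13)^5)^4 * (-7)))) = 0.37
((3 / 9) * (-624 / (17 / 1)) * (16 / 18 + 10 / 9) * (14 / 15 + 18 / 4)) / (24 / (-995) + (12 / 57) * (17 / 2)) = -75.31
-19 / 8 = -2.38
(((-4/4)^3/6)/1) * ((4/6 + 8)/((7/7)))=-13/9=-1.44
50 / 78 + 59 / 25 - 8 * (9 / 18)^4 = 4877 / 1950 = 2.50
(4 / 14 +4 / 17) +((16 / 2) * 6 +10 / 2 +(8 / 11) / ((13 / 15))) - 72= -300177 / 17017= -17.64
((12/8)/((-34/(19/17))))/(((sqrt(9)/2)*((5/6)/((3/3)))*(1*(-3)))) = 19/1445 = 0.01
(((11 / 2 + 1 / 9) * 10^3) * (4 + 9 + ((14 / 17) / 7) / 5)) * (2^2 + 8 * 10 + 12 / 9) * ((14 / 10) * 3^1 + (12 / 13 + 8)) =18085237760 / 221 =81833655.02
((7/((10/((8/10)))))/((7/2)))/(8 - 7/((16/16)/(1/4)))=16/625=0.03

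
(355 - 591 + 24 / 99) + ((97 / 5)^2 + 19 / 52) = 6047519 / 42900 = 140.97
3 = 3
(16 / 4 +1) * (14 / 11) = 70 / 11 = 6.36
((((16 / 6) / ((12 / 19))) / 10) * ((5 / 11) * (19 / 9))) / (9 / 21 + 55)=2527 / 345708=0.01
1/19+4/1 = 77/19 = 4.05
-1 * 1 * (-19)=19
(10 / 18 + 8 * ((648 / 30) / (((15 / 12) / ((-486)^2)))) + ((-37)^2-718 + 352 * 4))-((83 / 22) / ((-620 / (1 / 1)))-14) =20042907719687 / 613800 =32653808.60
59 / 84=0.70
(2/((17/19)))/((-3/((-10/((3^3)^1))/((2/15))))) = 950/459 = 2.07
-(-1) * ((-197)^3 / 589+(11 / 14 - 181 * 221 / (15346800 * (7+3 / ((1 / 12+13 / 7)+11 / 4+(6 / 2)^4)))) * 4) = -742502554725726511 / 57216288899700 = -12977.12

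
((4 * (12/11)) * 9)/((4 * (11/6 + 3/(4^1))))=1296/341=3.80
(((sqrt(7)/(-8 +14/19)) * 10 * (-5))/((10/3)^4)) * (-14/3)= -1197 * sqrt(7)/4600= -0.69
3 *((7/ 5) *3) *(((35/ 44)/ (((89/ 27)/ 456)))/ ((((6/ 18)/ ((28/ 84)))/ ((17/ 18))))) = 1281987/ 979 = 1309.49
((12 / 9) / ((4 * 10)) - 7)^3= -9129329 / 27000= -338.12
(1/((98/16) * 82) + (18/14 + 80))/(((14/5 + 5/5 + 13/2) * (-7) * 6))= -0.19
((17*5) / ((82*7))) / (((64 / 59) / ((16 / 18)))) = 5015 / 41328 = 0.12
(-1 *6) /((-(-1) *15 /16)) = -32 /5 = -6.40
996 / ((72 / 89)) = 7387 / 6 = 1231.17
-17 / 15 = -1.13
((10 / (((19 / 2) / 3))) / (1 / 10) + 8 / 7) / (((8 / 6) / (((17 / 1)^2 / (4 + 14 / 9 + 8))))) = 4244832 / 8113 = 523.21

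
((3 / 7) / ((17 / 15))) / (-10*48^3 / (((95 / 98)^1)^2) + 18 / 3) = -27075 / 84261532138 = -0.00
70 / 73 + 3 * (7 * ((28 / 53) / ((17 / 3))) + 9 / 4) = 2543239 / 263092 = 9.67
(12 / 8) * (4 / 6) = 1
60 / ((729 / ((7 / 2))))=70 / 243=0.29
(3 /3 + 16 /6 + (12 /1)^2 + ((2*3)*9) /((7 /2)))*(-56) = -27400 /3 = -9133.33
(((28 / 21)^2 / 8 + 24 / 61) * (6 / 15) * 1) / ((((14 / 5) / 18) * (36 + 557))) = 0.00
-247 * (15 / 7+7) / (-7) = 15808 / 49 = 322.61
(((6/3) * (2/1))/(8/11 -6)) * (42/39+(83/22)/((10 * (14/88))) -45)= 415932/13195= 31.52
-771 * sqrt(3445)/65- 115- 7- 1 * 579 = -701- 771 * sqrt(3445)/65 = -1397.20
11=11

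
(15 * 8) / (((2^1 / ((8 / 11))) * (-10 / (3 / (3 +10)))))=-144 / 143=-1.01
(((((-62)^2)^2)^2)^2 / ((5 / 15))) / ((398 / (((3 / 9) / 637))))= 23836200853411766725131665408 / 126763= 188037525566701377571780.90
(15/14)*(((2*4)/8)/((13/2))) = 15/91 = 0.16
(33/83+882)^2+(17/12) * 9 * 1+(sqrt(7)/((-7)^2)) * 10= 10 * sqrt(7)/49+21456155823/27556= 778638.80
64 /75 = 0.85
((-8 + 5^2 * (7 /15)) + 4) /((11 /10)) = 230 /33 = 6.97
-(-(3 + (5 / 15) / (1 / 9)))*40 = 240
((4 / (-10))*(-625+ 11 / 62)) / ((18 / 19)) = 245347 / 930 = 263.81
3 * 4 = 12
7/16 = 0.44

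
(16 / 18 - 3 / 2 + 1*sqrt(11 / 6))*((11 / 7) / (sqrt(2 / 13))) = -121*sqrt(26) / 252 + 11*sqrt(429) / 42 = 2.98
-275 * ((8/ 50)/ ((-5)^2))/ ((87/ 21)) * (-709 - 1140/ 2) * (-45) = -3545388/ 145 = -24450.95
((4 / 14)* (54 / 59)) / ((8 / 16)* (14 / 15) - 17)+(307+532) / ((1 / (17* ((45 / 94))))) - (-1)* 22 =4121935537 / 601741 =6850.02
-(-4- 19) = 23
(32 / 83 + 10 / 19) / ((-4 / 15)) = -10785 / 3154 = -3.42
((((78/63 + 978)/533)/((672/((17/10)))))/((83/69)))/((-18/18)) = -2010131/520250640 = -0.00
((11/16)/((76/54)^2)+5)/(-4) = -123539/92416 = -1.34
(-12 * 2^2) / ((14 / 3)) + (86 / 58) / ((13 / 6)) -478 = -1286780 / 2639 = -487.60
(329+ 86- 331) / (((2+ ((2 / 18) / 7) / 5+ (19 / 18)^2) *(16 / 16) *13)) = 952560 / 459563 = 2.07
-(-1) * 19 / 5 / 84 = 19 / 420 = 0.05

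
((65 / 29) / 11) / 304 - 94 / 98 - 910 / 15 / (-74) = -73154273 / 527452464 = -0.14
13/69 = 0.19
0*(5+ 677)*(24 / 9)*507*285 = 0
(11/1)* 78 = 858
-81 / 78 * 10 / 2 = -135 / 26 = -5.19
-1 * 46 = -46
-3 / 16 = -0.19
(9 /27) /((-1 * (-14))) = 1 /42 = 0.02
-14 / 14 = -1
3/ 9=1/ 3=0.33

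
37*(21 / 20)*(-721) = -560217 / 20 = -28010.85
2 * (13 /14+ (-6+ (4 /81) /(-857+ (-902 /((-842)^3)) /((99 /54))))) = -735538494987913 /72517055831577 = -10.14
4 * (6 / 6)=4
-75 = -75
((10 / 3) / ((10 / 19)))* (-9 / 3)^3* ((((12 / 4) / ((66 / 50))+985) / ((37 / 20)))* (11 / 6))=-6190200 / 37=-167302.70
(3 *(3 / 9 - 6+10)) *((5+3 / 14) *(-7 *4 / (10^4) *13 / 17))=-12337 / 85000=-0.15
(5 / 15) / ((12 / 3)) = 0.08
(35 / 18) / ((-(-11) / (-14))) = -245 / 99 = -2.47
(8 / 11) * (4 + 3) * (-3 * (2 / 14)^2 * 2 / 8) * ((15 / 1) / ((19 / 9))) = -0.55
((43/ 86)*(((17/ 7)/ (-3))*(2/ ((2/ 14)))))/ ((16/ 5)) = -85/ 48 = -1.77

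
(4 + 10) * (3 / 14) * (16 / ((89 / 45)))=2160 / 89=24.27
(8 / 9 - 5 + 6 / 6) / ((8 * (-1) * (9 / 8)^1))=28 / 81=0.35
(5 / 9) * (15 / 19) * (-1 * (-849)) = 372.37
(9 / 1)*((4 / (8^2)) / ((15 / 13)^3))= 0.37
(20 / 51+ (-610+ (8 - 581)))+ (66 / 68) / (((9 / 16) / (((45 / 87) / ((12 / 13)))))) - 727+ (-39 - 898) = -1402901 / 493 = -2845.64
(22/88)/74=1/296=0.00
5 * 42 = 210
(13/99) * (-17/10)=-0.22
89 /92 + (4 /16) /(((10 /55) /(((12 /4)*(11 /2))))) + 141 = 60593 /368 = 164.65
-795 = -795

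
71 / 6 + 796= 4847 / 6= 807.83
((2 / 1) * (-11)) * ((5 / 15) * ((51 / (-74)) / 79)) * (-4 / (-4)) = 187 / 2923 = 0.06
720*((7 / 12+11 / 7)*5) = 54300 / 7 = 7757.14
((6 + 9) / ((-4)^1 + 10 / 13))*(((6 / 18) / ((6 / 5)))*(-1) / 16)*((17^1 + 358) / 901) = 40625 / 1210944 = 0.03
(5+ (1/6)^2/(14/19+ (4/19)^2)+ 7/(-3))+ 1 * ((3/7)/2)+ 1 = 278323/71064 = 3.92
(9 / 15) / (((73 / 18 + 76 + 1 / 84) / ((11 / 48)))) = 693 / 403540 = 0.00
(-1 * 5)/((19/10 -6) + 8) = -50/39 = -1.28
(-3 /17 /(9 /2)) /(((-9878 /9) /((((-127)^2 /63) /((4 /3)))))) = 16129 /2350964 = 0.01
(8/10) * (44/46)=88/115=0.77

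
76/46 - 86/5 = -1788/115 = -15.55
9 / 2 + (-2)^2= 8.50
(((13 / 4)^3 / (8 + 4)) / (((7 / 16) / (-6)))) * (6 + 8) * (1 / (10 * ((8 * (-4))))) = 2197 / 1280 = 1.72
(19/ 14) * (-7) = -19/ 2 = -9.50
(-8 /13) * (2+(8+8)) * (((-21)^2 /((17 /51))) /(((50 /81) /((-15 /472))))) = 2893401 /3835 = 754.47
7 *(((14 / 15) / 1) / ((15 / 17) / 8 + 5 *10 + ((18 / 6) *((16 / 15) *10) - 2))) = 13328 / 163425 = 0.08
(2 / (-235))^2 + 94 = 5191154 / 55225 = 94.00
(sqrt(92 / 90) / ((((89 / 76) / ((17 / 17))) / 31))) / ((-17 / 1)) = -1.57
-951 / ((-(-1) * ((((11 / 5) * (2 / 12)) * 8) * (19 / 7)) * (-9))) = 11095 / 836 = 13.27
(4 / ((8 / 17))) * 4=34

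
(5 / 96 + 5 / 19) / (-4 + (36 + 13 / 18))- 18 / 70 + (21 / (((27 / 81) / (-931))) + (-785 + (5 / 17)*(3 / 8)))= -6332439282803 / 106538320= -59438.14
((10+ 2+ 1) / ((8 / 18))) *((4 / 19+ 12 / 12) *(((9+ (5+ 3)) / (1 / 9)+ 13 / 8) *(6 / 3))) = 3328767 / 304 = 10949.89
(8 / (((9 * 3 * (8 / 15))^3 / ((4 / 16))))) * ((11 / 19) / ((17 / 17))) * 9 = 1375 / 393984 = 0.00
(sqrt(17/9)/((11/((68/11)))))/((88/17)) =0.15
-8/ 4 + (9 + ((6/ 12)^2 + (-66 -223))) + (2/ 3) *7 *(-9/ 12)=-1141/ 4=-285.25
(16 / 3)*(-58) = -928 / 3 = -309.33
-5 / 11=-0.45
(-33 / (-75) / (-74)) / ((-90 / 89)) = 979 / 166500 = 0.01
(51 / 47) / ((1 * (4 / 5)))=255 / 188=1.36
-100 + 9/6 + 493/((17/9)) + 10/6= 985/6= 164.17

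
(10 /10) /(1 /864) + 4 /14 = 6050 /7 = 864.29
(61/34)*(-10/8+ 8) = 1647/136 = 12.11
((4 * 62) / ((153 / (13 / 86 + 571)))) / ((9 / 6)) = 4060504 / 6579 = 617.19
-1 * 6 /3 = -2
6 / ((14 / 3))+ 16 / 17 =265 / 119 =2.23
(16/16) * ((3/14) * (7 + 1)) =12/7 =1.71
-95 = -95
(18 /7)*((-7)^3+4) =-871.71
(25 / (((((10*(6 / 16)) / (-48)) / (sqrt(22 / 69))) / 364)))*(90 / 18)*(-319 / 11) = 16889600*sqrt(1518) / 69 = 9536876.51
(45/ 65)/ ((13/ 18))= 0.96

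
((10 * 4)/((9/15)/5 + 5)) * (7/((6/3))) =875/32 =27.34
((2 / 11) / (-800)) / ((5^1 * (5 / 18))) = -9 / 55000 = -0.00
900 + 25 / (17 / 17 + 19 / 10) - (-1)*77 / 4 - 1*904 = 2769 / 116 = 23.87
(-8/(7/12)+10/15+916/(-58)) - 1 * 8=-22436/609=-36.84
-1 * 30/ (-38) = 15/ 19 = 0.79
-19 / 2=-9.50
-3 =-3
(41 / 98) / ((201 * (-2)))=-41 / 39396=-0.00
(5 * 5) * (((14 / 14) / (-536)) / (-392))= 25 / 210112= 0.00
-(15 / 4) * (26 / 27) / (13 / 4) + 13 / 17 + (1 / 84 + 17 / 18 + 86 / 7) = 18415 / 1428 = 12.90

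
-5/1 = -5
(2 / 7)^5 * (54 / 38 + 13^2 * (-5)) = -512896 / 319333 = -1.61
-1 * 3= -3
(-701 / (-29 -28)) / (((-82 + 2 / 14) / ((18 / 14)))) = -701 / 3629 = -0.19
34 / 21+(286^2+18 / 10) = 8588939 / 105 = 81799.42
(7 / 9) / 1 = 0.78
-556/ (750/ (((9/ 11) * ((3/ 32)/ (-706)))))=1251/ 15532000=0.00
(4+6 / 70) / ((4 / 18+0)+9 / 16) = 20592 / 3955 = 5.21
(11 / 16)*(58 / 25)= 319 / 200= 1.60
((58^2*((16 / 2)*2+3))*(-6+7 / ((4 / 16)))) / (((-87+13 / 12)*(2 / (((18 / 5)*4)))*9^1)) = -13093.17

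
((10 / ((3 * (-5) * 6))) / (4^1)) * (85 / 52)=-85 / 1872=-0.05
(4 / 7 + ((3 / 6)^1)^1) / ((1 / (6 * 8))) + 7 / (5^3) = 45049 / 875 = 51.48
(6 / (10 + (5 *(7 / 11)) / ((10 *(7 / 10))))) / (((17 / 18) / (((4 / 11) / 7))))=0.03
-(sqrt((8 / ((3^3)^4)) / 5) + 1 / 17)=-1 / 17 - 2 * sqrt(10) / 3645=-0.06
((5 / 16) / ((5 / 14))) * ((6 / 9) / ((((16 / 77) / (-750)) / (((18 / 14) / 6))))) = -28875 / 64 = -451.17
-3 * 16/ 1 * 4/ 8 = -24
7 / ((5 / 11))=77 / 5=15.40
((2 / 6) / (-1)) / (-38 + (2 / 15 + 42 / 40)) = 20 / 2209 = 0.01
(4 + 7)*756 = 8316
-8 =-8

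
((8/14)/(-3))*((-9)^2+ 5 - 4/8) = -114/7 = -16.29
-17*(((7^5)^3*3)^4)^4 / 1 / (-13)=48743712134646219881824136104292850948131887863574784708573557916969438250995995676614938297746806256034708842367423018620963527149598323539246199121536906956907950501420965698810554126530623833012115221031202257 / 13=3749516318049709221678780000000000000000000000000000000000000000000000000000000000000000000000000000000000000000000000000000000000000000000000000000000000000000000000000000000000000000000000000000000000000000000.00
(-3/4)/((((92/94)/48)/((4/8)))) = -423/23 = -18.39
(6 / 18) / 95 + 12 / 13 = 3433 / 3705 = 0.93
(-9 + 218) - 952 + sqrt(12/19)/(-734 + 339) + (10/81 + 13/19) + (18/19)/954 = -60538321/81567 - 2*sqrt(57)/7505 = -742.19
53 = 53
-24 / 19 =-1.26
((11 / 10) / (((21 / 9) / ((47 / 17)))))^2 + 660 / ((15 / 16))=999340001 / 1416100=705.70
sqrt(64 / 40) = 2 * sqrt(10) / 5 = 1.26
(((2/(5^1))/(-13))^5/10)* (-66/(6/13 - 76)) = -528/219116421875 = -0.00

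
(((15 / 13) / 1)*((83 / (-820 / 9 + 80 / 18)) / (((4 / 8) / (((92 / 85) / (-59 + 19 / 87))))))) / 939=498249 / 11496898465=0.00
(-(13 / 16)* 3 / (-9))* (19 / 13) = 19 / 48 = 0.40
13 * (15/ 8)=195/ 8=24.38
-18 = -18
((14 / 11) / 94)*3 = 21 / 517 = 0.04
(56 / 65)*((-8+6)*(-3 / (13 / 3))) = 1008 / 845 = 1.19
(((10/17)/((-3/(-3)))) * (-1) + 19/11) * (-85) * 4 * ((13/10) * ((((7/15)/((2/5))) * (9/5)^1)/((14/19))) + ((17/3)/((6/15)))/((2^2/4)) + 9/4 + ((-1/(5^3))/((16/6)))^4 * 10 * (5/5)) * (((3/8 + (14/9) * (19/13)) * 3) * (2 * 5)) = -1062478328542770187/1716000000000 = -619159.87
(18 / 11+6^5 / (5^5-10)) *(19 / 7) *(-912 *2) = -4907497536 / 239855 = -20460.27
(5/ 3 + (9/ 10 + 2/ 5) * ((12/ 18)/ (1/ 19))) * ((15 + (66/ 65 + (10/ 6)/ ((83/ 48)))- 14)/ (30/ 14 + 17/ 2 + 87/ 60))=122411968/ 27401205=4.47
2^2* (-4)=-16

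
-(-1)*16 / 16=1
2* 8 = 16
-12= -12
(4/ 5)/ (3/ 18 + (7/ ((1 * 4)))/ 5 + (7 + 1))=48/ 511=0.09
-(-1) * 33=33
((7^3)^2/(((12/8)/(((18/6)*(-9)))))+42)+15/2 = -2117632.50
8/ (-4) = -2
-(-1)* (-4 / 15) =-4 / 15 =-0.27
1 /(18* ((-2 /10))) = -5 /18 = -0.28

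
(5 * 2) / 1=10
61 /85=0.72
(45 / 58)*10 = 225 / 29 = 7.76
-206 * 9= -1854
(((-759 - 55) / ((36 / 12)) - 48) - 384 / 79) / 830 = -38417 / 98355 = -0.39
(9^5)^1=59049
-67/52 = -1.29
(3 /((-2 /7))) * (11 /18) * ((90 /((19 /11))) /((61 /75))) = -952875 /2318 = -411.08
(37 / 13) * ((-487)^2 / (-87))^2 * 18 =4162435957514 / 10933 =380722213.25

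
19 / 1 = 19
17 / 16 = 1.06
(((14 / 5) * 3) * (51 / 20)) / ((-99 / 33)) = -357 / 50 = -7.14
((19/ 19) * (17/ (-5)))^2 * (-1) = -289/ 25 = -11.56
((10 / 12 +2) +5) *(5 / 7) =235 / 42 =5.60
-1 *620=-620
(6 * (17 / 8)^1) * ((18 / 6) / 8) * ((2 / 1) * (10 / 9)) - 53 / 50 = 1913 / 200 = 9.56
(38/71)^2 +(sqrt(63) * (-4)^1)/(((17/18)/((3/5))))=1444/5041-648 * sqrt(7)/85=-19.88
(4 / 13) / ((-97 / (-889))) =2.82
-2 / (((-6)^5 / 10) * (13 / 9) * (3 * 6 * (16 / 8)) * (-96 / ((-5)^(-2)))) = -1 / 48522240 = -0.00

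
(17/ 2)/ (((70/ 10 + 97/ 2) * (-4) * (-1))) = 17/ 444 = 0.04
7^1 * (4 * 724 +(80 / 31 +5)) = 630077 / 31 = 20325.06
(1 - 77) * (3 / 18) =-38 / 3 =-12.67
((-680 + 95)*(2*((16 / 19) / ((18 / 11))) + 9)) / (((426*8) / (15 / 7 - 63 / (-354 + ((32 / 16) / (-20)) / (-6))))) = -1831613875 / 458422576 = -4.00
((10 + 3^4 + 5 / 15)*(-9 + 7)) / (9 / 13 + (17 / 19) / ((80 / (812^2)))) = -0.02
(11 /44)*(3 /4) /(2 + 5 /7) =21 /304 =0.07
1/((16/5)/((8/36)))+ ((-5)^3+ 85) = -2875/72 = -39.93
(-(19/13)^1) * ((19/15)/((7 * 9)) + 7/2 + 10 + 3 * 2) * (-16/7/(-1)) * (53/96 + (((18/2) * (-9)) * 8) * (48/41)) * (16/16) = 2091553045237/42309540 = 49434.55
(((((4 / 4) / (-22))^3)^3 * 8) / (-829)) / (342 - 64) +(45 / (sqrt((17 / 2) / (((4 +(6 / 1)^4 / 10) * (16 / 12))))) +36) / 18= 69557419617694977 / 34778709808847488 +2 * sqrt(85170) / 51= 13.44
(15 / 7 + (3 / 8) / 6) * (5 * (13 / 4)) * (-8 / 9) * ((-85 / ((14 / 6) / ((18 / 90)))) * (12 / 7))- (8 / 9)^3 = 198618383 / 500094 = 397.16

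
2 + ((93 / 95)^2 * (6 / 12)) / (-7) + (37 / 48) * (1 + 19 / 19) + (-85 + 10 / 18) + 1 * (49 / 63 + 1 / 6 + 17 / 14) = -119495513 / 1516200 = -78.81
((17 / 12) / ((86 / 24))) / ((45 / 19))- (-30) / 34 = 34516 / 32895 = 1.05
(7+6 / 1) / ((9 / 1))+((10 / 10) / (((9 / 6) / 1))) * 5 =43 / 9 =4.78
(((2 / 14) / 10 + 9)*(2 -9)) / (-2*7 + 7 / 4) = 1262 / 245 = 5.15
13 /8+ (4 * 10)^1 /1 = 333 /8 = 41.62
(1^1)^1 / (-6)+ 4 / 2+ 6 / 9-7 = -9 / 2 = -4.50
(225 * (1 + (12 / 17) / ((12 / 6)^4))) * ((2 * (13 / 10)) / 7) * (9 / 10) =74763 / 952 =78.53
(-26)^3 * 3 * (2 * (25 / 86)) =-1318200 / 43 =-30655.81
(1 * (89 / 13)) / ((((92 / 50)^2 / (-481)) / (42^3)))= -72061609.17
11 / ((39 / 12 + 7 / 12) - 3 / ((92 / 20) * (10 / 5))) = 69 / 22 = 3.14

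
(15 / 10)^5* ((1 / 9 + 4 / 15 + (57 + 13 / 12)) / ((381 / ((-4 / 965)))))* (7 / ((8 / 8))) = -662949 / 19608800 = -0.03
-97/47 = -2.06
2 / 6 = 1 / 3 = 0.33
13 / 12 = 1.08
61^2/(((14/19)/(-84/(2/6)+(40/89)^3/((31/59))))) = -194543916898886/152978273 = -1271709.46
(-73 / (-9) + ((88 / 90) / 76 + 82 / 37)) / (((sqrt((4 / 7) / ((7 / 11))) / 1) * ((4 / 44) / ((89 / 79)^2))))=9068689532 * sqrt(11) / 197434035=152.34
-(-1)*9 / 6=3 / 2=1.50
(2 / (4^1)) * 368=184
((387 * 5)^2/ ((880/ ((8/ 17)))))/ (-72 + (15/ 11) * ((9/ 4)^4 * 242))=5325120/ 22301807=0.24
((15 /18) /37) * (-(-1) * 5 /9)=0.01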